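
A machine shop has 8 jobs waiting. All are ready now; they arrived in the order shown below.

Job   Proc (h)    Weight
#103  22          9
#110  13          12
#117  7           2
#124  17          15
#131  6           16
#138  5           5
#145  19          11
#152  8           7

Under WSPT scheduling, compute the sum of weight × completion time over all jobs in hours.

3149

WSPT (decreasing weight/processing-time ratio): #131 #138 #110 #124 #152 #145 #103 #117.
#131: finishes 6, weight 16, w·C = 96
#138: finishes 11, weight 5, w·C = 55
#110: finishes 24, weight 12, w·C = 288
#124: finishes 41, weight 15, w·C = 615
#152: finishes 49, weight 7, w·C = 343
#145: finishes 68, weight 11, w·C = 748
#103: finishes 90, weight 9, w·C = 810
#117: finishes 97, weight 2, w·C = 194
Sum = 96+55+288+615+343+748+810+194 = 3149.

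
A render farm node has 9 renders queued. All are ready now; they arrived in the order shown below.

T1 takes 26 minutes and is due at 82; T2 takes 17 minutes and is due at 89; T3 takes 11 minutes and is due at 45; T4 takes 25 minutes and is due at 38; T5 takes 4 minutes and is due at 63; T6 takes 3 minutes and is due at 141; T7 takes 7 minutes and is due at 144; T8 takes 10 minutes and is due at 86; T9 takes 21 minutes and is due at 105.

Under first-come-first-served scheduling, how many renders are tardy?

5

FIFO (arrival order): T1 T2 T3 T4 T5 T6 T7 T8 T9.
T1: 0→26, due 82, tardiness 0
T2: 26→43, due 89, tardiness 0
T3: 43→54, due 45, tardiness 9
T4: 54→79, due 38, tardiness 41
T5: 79→83, due 63, tardiness 20
T6: 83→86, due 141, tardiness 0
T7: 86→93, due 144, tardiness 0
T8: 93→103, due 86, tardiness 17
T9: 103→124, due 105, tardiness 19
Late renders: 5.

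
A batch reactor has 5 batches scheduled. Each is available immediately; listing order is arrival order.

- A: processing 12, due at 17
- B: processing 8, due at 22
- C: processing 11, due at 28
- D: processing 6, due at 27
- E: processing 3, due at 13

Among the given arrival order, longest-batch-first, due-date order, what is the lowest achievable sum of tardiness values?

15

FIFO (arrival order): A B C D E.
A: 0→12, due 17, tardiness 0
B: 12→20, due 22, tardiness 0
C: 20→31, due 28, tardiness 3
D: 31→37, due 27, tardiness 10
E: 37→40, due 13, tardiness 27
Sum = 0+0+3+10+27 = 40.
LPT (decreasing processing time): A C B D E.
A: 0→12, due 17, tardiness 0
C: 12→23, due 28, tardiness 0
B: 23→31, due 22, tardiness 9
D: 31→37, due 27, tardiness 10
E: 37→40, due 13, tardiness 27
Sum = 0+0+9+10+27 = 46.
EDD (increasing due date): E A B D C.
E: 0→3, due 13, tardiness 0
A: 3→15, due 17, tardiness 0
B: 15→23, due 22, tardiness 1
D: 23→29, due 27, tardiness 2
C: 29→40, due 28, tardiness 12
Sum = 0+0+1+2+12 = 15.
FIFO 40, LPT 46, EDD 15 → minimum 15.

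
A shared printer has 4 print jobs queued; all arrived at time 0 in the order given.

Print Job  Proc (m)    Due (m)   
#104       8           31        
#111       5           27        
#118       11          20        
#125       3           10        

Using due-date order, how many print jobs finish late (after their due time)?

EDD (increasing due date): #125 #118 #111 #104.
#125: 0→3, due 10, tardiness 0
#118: 3→14, due 20, tardiness 0
#111: 14→19, due 27, tardiness 0
#104: 19→27, due 31, tardiness 0
Late print jobs: 0.

0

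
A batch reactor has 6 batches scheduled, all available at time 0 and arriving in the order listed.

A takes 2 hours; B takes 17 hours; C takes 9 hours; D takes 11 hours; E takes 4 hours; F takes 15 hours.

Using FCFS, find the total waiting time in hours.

FIFO (arrival order): A B C D E F.
A: waits 0, runs 0→2
B: waits 2, runs 2→19
C: waits 19, runs 19→28
D: waits 28, runs 28→39
E: waits 39, runs 39→43
F: waits 43, runs 43→58
Sum = 0+2+19+28+39+43 = 131.

131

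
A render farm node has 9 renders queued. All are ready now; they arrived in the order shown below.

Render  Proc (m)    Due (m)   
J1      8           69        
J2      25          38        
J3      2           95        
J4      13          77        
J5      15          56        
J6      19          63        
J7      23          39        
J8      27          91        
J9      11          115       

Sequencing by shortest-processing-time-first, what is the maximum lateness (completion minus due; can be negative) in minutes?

78

SPT (increasing processing time): J3 J1 J9 J4 J5 J6 J7 J2 J8.
J3: 0→2, due 95, lateness -93
J1: 2→10, due 69, lateness -59
J9: 10→21, due 115, lateness -94
J4: 21→34, due 77, lateness -43
J5: 34→49, due 56, lateness -7
J6: 49→68, due 63, lateness 5
J7: 68→91, due 39, lateness 52
J2: 91→116, due 38, lateness 78
J8: 116→143, due 91, lateness 52
Maximum = 78.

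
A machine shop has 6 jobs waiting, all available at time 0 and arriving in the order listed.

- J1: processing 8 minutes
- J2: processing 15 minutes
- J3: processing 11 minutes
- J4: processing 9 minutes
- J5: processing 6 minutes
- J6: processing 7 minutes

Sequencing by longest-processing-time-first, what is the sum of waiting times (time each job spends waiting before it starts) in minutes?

169

LPT (decreasing processing time): J2 J3 J4 J1 J6 J5.
J2: waits 0, runs 0→15
J3: waits 15, runs 15→26
J4: waits 26, runs 26→35
J1: waits 35, runs 35→43
J6: waits 43, runs 43→50
J5: waits 50, runs 50→56
Sum = 0+15+26+35+43+50 = 169.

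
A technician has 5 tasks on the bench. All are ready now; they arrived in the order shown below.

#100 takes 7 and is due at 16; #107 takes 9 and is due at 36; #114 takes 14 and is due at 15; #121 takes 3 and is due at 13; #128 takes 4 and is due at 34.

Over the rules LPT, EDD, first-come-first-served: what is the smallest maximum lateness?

LPT (decreasing processing time): #114 #107 #100 #128 #121.
#114: 0→14, due 15, lateness -1
#107: 14→23, due 36, lateness -13
#100: 23→30, due 16, lateness 14
#128: 30→34, due 34, lateness 0
#121: 34→37, due 13, lateness 24
Maximum = 24.
EDD (increasing due date): #121 #114 #100 #128 #107.
#121: 0→3, due 13, lateness -10
#114: 3→17, due 15, lateness 2
#100: 17→24, due 16, lateness 8
#128: 24→28, due 34, lateness -6
#107: 28→37, due 36, lateness 1
Maximum = 8.
FIFO (arrival order): #100 #107 #114 #121 #128.
#100: 0→7, due 16, lateness -9
#107: 7→16, due 36, lateness -20
#114: 16→30, due 15, lateness 15
#121: 30→33, due 13, lateness 20
#128: 33→37, due 34, lateness 3
Maximum = 20.
LPT 24, EDD 8, FIFO 20 → minimum 8.

8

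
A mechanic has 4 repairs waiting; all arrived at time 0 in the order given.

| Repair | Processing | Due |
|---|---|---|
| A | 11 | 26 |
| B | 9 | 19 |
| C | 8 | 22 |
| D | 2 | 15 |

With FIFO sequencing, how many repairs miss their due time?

FIFO (arrival order): A B C D.
A: 0→11, due 26, tardiness 0
B: 11→20, due 19, tardiness 1
C: 20→28, due 22, tardiness 6
D: 28→30, due 15, tardiness 15
Late repairs: 3.

3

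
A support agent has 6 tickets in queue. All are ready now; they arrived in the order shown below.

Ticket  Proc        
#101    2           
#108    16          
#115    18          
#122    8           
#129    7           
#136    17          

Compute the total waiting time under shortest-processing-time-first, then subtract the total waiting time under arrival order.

-40

SPT (increasing processing time): #101 #129 #122 #108 #136 #115.
#101: waits 0, runs 0→2
#129: waits 2, runs 2→9
#122: waits 9, runs 9→17
#108: waits 17, runs 17→33
#136: waits 33, runs 33→50
#115: waits 50, runs 50→68
Sum = 0+2+9+17+33+50 = 111.
FIFO (arrival order): #101 #108 #115 #122 #129 #136.
#101: waits 0, runs 0→2
#108: waits 2, runs 2→18
#115: waits 18, runs 18→36
#122: waits 36, runs 36→44
#129: waits 44, runs 44→51
#136: waits 51, runs 51→68
Sum = 0+2+18+36+44+51 = 151.
Difference = 111 − 151 = -40.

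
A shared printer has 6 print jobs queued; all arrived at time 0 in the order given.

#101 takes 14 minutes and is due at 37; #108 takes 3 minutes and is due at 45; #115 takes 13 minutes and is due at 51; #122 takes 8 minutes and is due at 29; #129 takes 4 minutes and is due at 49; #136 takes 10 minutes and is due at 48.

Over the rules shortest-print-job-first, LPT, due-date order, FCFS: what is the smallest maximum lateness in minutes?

1

SPT (increasing processing time): #108 #129 #122 #136 #115 #101.
#108: 0→3, due 45, lateness -42
#129: 3→7, due 49, lateness -42
#122: 7→15, due 29, lateness -14
#136: 15→25, due 48, lateness -23
#115: 25→38, due 51, lateness -13
#101: 38→52, due 37, lateness 15
Maximum = 15.
LPT (decreasing processing time): #101 #115 #136 #122 #129 #108.
#101: 0→14, due 37, lateness -23
#115: 14→27, due 51, lateness -24
#136: 27→37, due 48, lateness -11
#122: 37→45, due 29, lateness 16
#129: 45→49, due 49, lateness 0
#108: 49→52, due 45, lateness 7
Maximum = 16.
EDD (increasing due date): #122 #101 #108 #136 #129 #115.
#122: 0→8, due 29, lateness -21
#101: 8→22, due 37, lateness -15
#108: 22→25, due 45, lateness -20
#136: 25→35, due 48, lateness -13
#129: 35→39, due 49, lateness -10
#115: 39→52, due 51, lateness 1
Maximum = 1.
FIFO (arrival order): #101 #108 #115 #122 #129 #136.
#101: 0→14, due 37, lateness -23
#108: 14→17, due 45, lateness -28
#115: 17→30, due 51, lateness -21
#122: 30→38, due 29, lateness 9
#129: 38→42, due 49, lateness -7
#136: 42→52, due 48, lateness 4
Maximum = 9.
SPT 15, LPT 16, EDD 1, FIFO 9 → minimum 1.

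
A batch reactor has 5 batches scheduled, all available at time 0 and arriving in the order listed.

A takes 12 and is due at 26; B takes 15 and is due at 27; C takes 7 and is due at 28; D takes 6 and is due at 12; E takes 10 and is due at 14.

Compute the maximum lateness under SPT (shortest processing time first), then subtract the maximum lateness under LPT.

SPT (increasing processing time): D C E A B.
D: 0→6, due 12, lateness -6
C: 6→13, due 28, lateness -15
E: 13→23, due 14, lateness 9
A: 23→35, due 26, lateness 9
B: 35→50, due 27, lateness 23
Maximum = 23.
LPT (decreasing processing time): B A E C D.
B: 0→15, due 27, lateness -12
A: 15→27, due 26, lateness 1
E: 27→37, due 14, lateness 23
C: 37→44, due 28, lateness 16
D: 44→50, due 12, lateness 38
Maximum = 38.
Difference = 23 − 38 = -15.

-15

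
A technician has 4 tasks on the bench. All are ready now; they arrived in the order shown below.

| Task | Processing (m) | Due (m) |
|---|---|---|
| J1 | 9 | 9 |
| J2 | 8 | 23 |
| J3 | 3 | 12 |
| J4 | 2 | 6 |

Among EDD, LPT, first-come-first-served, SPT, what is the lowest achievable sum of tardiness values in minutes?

EDD (increasing due date): J4 J1 J3 J2.
J4: 0→2, due 6, tardiness 0
J1: 2→11, due 9, tardiness 2
J3: 11→14, due 12, tardiness 2
J2: 14→22, due 23, tardiness 0
Sum = 0+2+2+0 = 4.
LPT (decreasing processing time): J1 J2 J3 J4.
J1: 0→9, due 9, tardiness 0
J2: 9→17, due 23, tardiness 0
J3: 17→20, due 12, tardiness 8
J4: 20→22, due 6, tardiness 16
Sum = 0+0+8+16 = 24.
FIFO (arrival order): J1 J2 J3 J4.
J1: 0→9, due 9, tardiness 0
J2: 9→17, due 23, tardiness 0
J3: 17→20, due 12, tardiness 8
J4: 20→22, due 6, tardiness 16
Sum = 0+0+8+16 = 24.
SPT (increasing processing time): J4 J3 J2 J1.
J4: 0→2, due 6, tardiness 0
J3: 2→5, due 12, tardiness 0
J2: 5→13, due 23, tardiness 0
J1: 13→22, due 9, tardiness 13
Sum = 0+0+0+13 = 13.
EDD 4, LPT 24, FIFO 24, SPT 13 → minimum 4.

4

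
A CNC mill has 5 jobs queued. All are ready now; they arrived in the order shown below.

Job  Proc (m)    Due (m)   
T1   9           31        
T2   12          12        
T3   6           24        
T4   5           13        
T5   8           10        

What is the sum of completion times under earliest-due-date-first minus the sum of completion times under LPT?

EDD (increasing due date): T5 T2 T4 T3 T1.
T5: 0→8
T2: 8→20
T4: 20→25
T3: 25→31
T1: 31→40
Sum = 8+20+25+31+40 = 124.
LPT (decreasing processing time): T2 T1 T5 T3 T4.
T2: 0→12
T1: 12→21
T5: 21→29
T3: 29→35
T4: 35→40
Sum = 12+21+29+35+40 = 137.
Difference = 124 − 137 = -13.

-13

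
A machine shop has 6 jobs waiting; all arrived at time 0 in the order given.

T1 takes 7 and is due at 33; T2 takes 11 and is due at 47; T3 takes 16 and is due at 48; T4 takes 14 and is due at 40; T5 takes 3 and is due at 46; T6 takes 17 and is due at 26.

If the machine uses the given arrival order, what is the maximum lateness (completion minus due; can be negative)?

42

FIFO (arrival order): T1 T2 T3 T4 T5 T6.
T1: 0→7, due 33, lateness -26
T2: 7→18, due 47, lateness -29
T3: 18→34, due 48, lateness -14
T4: 34→48, due 40, lateness 8
T5: 48→51, due 46, lateness 5
T6: 51→68, due 26, lateness 42
Maximum = 42.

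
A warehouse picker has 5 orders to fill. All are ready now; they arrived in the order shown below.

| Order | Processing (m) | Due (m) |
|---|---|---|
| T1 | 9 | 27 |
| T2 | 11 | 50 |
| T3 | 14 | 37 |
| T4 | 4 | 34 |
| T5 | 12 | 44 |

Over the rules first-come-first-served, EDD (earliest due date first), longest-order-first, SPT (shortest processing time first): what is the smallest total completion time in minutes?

FIFO (arrival order): T1 T2 T3 T4 T5.
T1: 0→9
T2: 9→20
T3: 20→34
T4: 34→38
T5: 38→50
Sum = 9+20+34+38+50 = 151.
EDD (increasing due date): T1 T4 T3 T5 T2.
T1: 0→9
T4: 9→13
T3: 13→27
T5: 27→39
T2: 39→50
Sum = 9+13+27+39+50 = 138.
LPT (decreasing processing time): T3 T5 T2 T1 T4.
T3: 0→14
T5: 14→26
T2: 26→37
T1: 37→46
T4: 46→50
Sum = 14+26+37+46+50 = 173.
SPT (increasing processing time): T4 T1 T2 T5 T3.
T4: 0→4
T1: 4→13
T2: 13→24
T5: 24→36
T3: 36→50
Sum = 4+13+24+36+50 = 127.
FIFO 151, EDD 138, LPT 173, SPT 127 → minimum 127.

127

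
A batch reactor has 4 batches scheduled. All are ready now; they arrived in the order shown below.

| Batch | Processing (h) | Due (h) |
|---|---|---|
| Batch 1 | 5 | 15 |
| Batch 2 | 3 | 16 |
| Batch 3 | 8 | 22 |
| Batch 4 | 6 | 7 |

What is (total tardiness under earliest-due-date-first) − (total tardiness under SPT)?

EDD (increasing due date): Batch 4 Batch 1 Batch 2 Batch 3.
Batch 4: 0→6, due 7, tardiness 0
Batch 1: 6→11, due 15, tardiness 0
Batch 2: 11→14, due 16, tardiness 0
Batch 3: 14→22, due 22, tardiness 0
Sum = 0+0+0+0 = 0.
SPT (increasing processing time): Batch 2 Batch 1 Batch 4 Batch 3.
Batch 2: 0→3, due 16, tardiness 0
Batch 1: 3→8, due 15, tardiness 0
Batch 4: 8→14, due 7, tardiness 7
Batch 3: 14→22, due 22, tardiness 0
Sum = 0+0+7+0 = 7.
Difference = 0 − 7 = -7.

-7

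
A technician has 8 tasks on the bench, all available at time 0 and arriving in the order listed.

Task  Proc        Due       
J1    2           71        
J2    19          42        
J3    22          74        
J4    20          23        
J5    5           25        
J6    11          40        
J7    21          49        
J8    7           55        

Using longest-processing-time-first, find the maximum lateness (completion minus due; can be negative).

LPT (decreasing processing time): J3 J7 J4 J2 J6 J8 J5 J1.
J3: 0→22, due 74, lateness -52
J7: 22→43, due 49, lateness -6
J4: 43→63, due 23, lateness 40
J2: 63→82, due 42, lateness 40
J6: 82→93, due 40, lateness 53
J8: 93→100, due 55, lateness 45
J5: 100→105, due 25, lateness 80
J1: 105→107, due 71, lateness 36
Maximum = 80.

80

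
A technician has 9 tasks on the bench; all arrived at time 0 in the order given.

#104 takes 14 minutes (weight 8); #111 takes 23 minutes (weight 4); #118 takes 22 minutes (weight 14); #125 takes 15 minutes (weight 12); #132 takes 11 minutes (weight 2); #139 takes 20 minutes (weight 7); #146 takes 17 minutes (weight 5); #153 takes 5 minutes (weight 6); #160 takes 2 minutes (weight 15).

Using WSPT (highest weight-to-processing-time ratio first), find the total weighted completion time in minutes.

WSPT (decreasing weight/processing-time ratio): #160 #153 #125 #118 #104 #139 #146 #132 #111.
#160: finishes 2, weight 15, w·C = 30
#153: finishes 7, weight 6, w·C = 42
#125: finishes 22, weight 12, w·C = 264
#118: finishes 44, weight 14, w·C = 616
#104: finishes 58, weight 8, w·C = 464
#139: finishes 78, weight 7, w·C = 546
#146: finishes 95, weight 5, w·C = 475
#132: finishes 106, weight 2, w·C = 212
#111: finishes 129, weight 4, w·C = 516
Sum = 30+42+264+616+464+546+475+212+516 = 3165.

3165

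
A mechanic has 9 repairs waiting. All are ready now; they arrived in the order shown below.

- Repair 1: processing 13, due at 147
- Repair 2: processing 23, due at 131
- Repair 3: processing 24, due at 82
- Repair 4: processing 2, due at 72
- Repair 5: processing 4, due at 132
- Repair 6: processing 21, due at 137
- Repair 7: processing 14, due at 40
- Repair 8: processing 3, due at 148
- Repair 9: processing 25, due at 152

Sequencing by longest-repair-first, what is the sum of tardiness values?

124

LPT (decreasing processing time): Repair 9 Repair 3 Repair 2 Repair 6 Repair 7 Repair 1 Repair 5 Repair 8 Repair 4.
Repair 9: 0→25, due 152, tardiness 0
Repair 3: 25→49, due 82, tardiness 0
Repair 2: 49→72, due 131, tardiness 0
Repair 6: 72→93, due 137, tardiness 0
Repair 7: 93→107, due 40, tardiness 67
Repair 1: 107→120, due 147, tardiness 0
Repair 5: 120→124, due 132, tardiness 0
Repair 8: 124→127, due 148, tardiness 0
Repair 4: 127→129, due 72, tardiness 57
Sum = 0+0+0+0+67+0+0+0+57 = 124.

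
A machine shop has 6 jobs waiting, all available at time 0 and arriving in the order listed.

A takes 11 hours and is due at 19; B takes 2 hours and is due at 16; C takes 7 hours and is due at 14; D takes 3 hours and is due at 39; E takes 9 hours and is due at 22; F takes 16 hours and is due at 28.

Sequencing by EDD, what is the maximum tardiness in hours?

17

EDD (increasing due date): C B A E F D.
C: 0→7, due 14, tardiness 0
B: 7→9, due 16, tardiness 0
A: 9→20, due 19, tardiness 1
E: 20→29, due 22, tardiness 7
F: 29→45, due 28, tardiness 17
D: 45→48, due 39, tardiness 9
Maximum = 17.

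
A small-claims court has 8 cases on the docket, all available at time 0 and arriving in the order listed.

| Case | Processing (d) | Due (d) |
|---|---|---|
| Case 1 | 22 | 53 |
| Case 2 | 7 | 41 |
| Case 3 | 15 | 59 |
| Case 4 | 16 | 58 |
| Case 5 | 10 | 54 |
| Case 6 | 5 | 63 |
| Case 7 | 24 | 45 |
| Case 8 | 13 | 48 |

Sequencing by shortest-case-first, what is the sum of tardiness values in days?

SPT (increasing processing time): Case 6 Case 2 Case 5 Case 8 Case 3 Case 4 Case 1 Case 7.
Case 6: 0→5, due 63, tardiness 0
Case 2: 5→12, due 41, tardiness 0
Case 5: 12→22, due 54, tardiness 0
Case 8: 22→35, due 48, tardiness 0
Case 3: 35→50, due 59, tardiness 0
Case 4: 50→66, due 58, tardiness 8
Case 1: 66→88, due 53, tardiness 35
Case 7: 88→112, due 45, tardiness 67
Sum = 0+0+0+0+0+8+35+67 = 110.

110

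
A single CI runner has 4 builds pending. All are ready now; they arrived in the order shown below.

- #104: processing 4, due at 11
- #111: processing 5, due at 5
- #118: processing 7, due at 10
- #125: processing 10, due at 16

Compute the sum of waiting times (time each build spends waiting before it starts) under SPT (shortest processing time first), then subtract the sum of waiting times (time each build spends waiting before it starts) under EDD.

SPT (increasing processing time): #104 #111 #118 #125.
#104: waits 0, runs 0→4
#111: waits 4, runs 4→9
#118: waits 9, runs 9→16
#125: waits 16, runs 16→26
Sum = 0+4+9+16 = 29.
EDD (increasing due date): #111 #118 #104 #125.
#111: waits 0, runs 0→5
#118: waits 5, runs 5→12
#104: waits 12, runs 12→16
#125: waits 16, runs 16→26
Sum = 0+5+12+16 = 33.
Difference = 29 − 33 = -4.

-4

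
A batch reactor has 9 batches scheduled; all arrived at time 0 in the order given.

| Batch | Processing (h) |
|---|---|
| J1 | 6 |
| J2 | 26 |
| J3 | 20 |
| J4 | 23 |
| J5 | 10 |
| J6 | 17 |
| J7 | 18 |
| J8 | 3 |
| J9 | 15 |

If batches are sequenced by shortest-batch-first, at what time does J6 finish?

SPT (increasing processing time): J8 J1 J5 J9 J6 J7 J3 J4 J2.
J8: 0→3
J1: 3→9
J5: 9→19
J9: 19→34
J6: 34→51

51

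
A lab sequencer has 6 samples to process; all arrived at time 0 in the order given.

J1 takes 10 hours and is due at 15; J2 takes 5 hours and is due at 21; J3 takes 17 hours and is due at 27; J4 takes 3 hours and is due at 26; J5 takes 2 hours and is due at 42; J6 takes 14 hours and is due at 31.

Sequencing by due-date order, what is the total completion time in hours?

178

EDD (increasing due date): J1 J2 J4 J3 J6 J5.
J1: 0→10
J2: 10→15
J4: 15→18
J3: 18→35
J6: 35→49
J5: 49→51
Sum = 10+15+18+35+49+51 = 178.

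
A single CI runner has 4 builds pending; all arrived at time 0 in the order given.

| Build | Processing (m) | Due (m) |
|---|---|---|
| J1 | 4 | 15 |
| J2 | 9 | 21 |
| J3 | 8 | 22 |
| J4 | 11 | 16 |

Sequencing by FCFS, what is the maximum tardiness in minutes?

FIFO (arrival order): J1 J2 J3 J4.
J1: 0→4, due 15, tardiness 0
J2: 4→13, due 21, tardiness 0
J3: 13→21, due 22, tardiness 0
J4: 21→32, due 16, tardiness 16
Maximum = 16.

16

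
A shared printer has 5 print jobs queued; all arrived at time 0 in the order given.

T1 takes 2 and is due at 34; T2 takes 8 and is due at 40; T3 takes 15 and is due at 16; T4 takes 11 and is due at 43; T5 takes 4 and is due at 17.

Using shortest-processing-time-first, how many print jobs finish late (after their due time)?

SPT (increasing processing time): T1 T5 T2 T4 T3.
T1: 0→2, due 34, tardiness 0
T5: 2→6, due 17, tardiness 0
T2: 6→14, due 40, tardiness 0
T4: 14→25, due 43, tardiness 0
T3: 25→40, due 16, tardiness 24
Late print jobs: 1.

1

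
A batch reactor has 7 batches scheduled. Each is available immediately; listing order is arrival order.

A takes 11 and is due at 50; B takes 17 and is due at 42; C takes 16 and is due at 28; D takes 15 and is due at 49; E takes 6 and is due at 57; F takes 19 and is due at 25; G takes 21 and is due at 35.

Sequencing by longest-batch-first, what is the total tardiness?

LPT (decreasing processing time): G F B C D A E.
G: 0→21, due 35, tardiness 0
F: 21→40, due 25, tardiness 15
B: 40→57, due 42, tardiness 15
C: 57→73, due 28, tardiness 45
D: 73→88, due 49, tardiness 39
A: 88→99, due 50, tardiness 49
E: 99→105, due 57, tardiness 48
Sum = 0+15+15+45+39+49+48 = 211.

211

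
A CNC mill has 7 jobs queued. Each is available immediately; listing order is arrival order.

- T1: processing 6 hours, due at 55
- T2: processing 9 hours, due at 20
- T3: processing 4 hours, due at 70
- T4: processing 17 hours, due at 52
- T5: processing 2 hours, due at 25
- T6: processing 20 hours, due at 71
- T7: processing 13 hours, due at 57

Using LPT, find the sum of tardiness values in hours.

LPT (decreasing processing time): T6 T4 T7 T2 T1 T3 T5.
T6: 0→20, due 71, tardiness 0
T4: 20→37, due 52, tardiness 0
T7: 37→50, due 57, tardiness 0
T2: 50→59, due 20, tardiness 39
T1: 59→65, due 55, tardiness 10
T3: 65→69, due 70, tardiness 0
T5: 69→71, due 25, tardiness 46
Sum = 0+0+0+39+10+0+46 = 95.

95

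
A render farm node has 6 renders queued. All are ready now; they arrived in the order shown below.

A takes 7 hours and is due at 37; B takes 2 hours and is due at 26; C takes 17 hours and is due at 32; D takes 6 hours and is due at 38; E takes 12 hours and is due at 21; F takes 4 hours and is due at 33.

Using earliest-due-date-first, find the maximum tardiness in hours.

10

EDD (increasing due date): E B C F A D.
E: 0→12, due 21, tardiness 0
B: 12→14, due 26, tardiness 0
C: 14→31, due 32, tardiness 0
F: 31→35, due 33, tardiness 2
A: 35→42, due 37, tardiness 5
D: 42→48, due 38, tardiness 10
Maximum = 10.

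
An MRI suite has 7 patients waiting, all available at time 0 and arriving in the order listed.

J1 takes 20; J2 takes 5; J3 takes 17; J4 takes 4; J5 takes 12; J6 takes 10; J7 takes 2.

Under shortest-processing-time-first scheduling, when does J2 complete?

11

SPT (increasing processing time): J7 J4 J2 J6 J5 J3 J1.
J7: 0→2
J4: 2→6
J2: 6→11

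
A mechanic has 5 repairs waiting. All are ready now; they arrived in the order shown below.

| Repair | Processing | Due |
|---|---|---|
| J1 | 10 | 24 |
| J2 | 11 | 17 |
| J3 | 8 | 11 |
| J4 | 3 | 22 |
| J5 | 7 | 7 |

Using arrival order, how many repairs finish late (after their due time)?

FIFO (arrival order): J1 J2 J3 J4 J5.
J1: 0→10, due 24, tardiness 0
J2: 10→21, due 17, tardiness 4
J3: 21→29, due 11, tardiness 18
J4: 29→32, due 22, tardiness 10
J5: 32→39, due 7, tardiness 32
Late repairs: 4.

4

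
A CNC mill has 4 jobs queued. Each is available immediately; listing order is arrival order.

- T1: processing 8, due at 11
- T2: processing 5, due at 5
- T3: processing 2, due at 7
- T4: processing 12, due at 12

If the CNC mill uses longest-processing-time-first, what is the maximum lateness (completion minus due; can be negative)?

20

LPT (decreasing processing time): T4 T1 T2 T3.
T4: 0→12, due 12, lateness 0
T1: 12→20, due 11, lateness 9
T2: 20→25, due 5, lateness 20
T3: 25→27, due 7, lateness 20
Maximum = 20.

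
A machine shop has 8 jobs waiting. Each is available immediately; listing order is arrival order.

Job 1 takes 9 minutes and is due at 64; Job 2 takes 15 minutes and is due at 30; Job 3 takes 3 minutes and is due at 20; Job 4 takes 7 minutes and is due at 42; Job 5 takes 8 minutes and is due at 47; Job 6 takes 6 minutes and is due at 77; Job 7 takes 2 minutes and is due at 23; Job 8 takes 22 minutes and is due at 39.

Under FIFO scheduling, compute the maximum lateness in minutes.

33

FIFO (arrival order): Job 1 Job 2 Job 3 Job 4 Job 5 Job 6 Job 7 Job 8.
Job 1: 0→9, due 64, lateness -55
Job 2: 9→24, due 30, lateness -6
Job 3: 24→27, due 20, lateness 7
Job 4: 27→34, due 42, lateness -8
Job 5: 34→42, due 47, lateness -5
Job 6: 42→48, due 77, lateness -29
Job 7: 48→50, due 23, lateness 27
Job 8: 50→72, due 39, lateness 33
Maximum = 33.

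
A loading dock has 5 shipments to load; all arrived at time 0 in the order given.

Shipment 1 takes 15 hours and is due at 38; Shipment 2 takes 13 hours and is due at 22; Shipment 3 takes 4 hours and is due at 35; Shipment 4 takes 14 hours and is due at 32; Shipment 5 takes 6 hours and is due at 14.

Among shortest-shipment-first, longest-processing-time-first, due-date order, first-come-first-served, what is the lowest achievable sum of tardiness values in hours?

SPT (increasing processing time): Shipment 3 Shipment 5 Shipment 2 Shipment 4 Shipment 1.
Shipment 3: 0→4, due 35, tardiness 0
Shipment 5: 4→10, due 14, tardiness 0
Shipment 2: 10→23, due 22, tardiness 1
Shipment 4: 23→37, due 32, tardiness 5
Shipment 1: 37→52, due 38, tardiness 14
Sum = 0+0+1+5+14 = 20.
LPT (decreasing processing time): Shipment 1 Shipment 4 Shipment 2 Shipment 5 Shipment 3.
Shipment 1: 0→15, due 38, tardiness 0
Shipment 4: 15→29, due 32, tardiness 0
Shipment 2: 29→42, due 22, tardiness 20
Shipment 5: 42→48, due 14, tardiness 34
Shipment 3: 48→52, due 35, tardiness 17
Sum = 0+0+20+34+17 = 71.
EDD (increasing due date): Shipment 5 Shipment 2 Shipment 4 Shipment 3 Shipment 1.
Shipment 5: 0→6, due 14, tardiness 0
Shipment 2: 6→19, due 22, tardiness 0
Shipment 4: 19→33, due 32, tardiness 1
Shipment 3: 33→37, due 35, tardiness 2
Shipment 1: 37→52, due 38, tardiness 14
Sum = 0+0+1+2+14 = 17.
FIFO (arrival order): Shipment 1 Shipment 2 Shipment 3 Shipment 4 Shipment 5.
Shipment 1: 0→15, due 38, tardiness 0
Shipment 2: 15→28, due 22, tardiness 6
Shipment 3: 28→32, due 35, tardiness 0
Shipment 4: 32→46, due 32, tardiness 14
Shipment 5: 46→52, due 14, tardiness 38
Sum = 0+6+0+14+38 = 58.
SPT 20, LPT 71, EDD 17, FIFO 58 → minimum 17.

17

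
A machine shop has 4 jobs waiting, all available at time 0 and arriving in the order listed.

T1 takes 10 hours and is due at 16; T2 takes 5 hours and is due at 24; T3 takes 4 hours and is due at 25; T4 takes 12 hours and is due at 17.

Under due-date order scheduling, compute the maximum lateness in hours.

EDD (increasing due date): T1 T4 T2 T3.
T1: 0→10, due 16, lateness -6
T4: 10→22, due 17, lateness 5
T2: 22→27, due 24, lateness 3
T3: 27→31, due 25, lateness 6
Maximum = 6.

6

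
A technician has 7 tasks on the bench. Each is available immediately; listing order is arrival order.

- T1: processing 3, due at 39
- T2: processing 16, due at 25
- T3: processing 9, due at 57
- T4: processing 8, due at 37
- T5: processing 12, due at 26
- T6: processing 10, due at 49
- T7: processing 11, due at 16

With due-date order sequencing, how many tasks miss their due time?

EDD (increasing due date): T7 T2 T5 T4 T1 T6 T3.
T7: 0→11, due 16, tardiness 0
T2: 11→27, due 25, tardiness 2
T5: 27→39, due 26, tardiness 13
T4: 39→47, due 37, tardiness 10
T1: 47→50, due 39, tardiness 11
T6: 50→60, due 49, tardiness 11
T3: 60→69, due 57, tardiness 12
Late tasks: 6.

6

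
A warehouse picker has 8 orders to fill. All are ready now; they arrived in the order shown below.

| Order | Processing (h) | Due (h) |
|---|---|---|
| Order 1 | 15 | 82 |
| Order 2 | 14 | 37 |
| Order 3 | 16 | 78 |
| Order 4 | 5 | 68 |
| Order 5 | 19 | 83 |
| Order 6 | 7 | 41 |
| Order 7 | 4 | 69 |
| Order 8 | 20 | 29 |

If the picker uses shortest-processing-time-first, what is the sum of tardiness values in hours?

SPT (increasing processing time): Order 7 Order 4 Order 6 Order 2 Order 1 Order 3 Order 5 Order 8.
Order 7: 0→4, due 69, tardiness 0
Order 4: 4→9, due 68, tardiness 0
Order 6: 9→16, due 41, tardiness 0
Order 2: 16→30, due 37, tardiness 0
Order 1: 30→45, due 82, tardiness 0
Order 3: 45→61, due 78, tardiness 0
Order 5: 61→80, due 83, tardiness 0
Order 8: 80→100, due 29, tardiness 71
Sum = 0+0+0+0+0+0+0+71 = 71.

71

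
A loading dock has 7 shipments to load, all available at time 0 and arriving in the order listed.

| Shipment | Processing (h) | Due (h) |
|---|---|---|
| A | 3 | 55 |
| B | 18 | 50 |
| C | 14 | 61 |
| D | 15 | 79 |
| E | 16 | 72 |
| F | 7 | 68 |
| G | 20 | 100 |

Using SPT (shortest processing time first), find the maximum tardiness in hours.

SPT (increasing processing time): A F C D E B G.
A: 0→3, due 55, tardiness 0
F: 3→10, due 68, tardiness 0
C: 10→24, due 61, tardiness 0
D: 24→39, due 79, tardiness 0
E: 39→55, due 72, tardiness 0
B: 55→73, due 50, tardiness 23
G: 73→93, due 100, tardiness 0
Maximum = 23.

23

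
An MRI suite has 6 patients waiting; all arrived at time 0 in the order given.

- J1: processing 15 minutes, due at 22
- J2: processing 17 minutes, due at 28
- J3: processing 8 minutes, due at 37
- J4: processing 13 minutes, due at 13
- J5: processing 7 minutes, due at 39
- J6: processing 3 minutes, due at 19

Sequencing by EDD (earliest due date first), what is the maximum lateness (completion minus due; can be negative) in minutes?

24

EDD (increasing due date): J4 J6 J1 J2 J3 J5.
J4: 0→13, due 13, lateness 0
J6: 13→16, due 19, lateness -3
J1: 16→31, due 22, lateness 9
J2: 31→48, due 28, lateness 20
J3: 48→56, due 37, lateness 19
J5: 56→63, due 39, lateness 24
Maximum = 24.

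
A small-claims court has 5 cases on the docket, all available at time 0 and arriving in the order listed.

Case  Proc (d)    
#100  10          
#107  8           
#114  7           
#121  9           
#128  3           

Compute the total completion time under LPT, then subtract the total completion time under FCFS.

3

LPT (decreasing processing time): #100 #121 #107 #114 #128.
#100: 0→10
#121: 10→19
#107: 19→27
#114: 27→34
#128: 34→37
Sum = 10+19+27+34+37 = 127.
FIFO (arrival order): #100 #107 #114 #121 #128.
#100: 0→10
#107: 10→18
#114: 18→25
#121: 25→34
#128: 34→37
Sum = 10+18+25+34+37 = 124.
Difference = 127 − 124 = 3.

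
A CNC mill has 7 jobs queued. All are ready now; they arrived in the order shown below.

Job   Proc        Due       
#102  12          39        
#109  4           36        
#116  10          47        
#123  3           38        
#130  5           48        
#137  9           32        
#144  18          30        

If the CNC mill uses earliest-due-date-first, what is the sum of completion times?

EDD (increasing due date): #144 #137 #109 #123 #102 #116 #130.
#144: 0→18
#137: 18→27
#109: 27→31
#123: 31→34
#102: 34→46
#116: 46→56
#130: 56→61
Sum = 18+27+31+34+46+56+61 = 273.

273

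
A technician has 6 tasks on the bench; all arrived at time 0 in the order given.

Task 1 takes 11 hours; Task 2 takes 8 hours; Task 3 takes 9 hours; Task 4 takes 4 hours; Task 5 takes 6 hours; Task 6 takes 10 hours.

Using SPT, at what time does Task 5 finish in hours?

10

SPT (increasing processing time): Task 4 Task 5 Task 2 Task 3 Task 6 Task 1.
Task 4: 0→4
Task 5: 4→10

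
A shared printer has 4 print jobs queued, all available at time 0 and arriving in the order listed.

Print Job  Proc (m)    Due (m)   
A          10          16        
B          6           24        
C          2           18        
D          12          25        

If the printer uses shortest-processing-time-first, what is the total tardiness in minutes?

7

SPT (increasing processing time): C B A D.
C: 0→2, due 18, tardiness 0
B: 2→8, due 24, tardiness 0
A: 8→18, due 16, tardiness 2
D: 18→30, due 25, tardiness 5
Sum = 0+0+2+5 = 7.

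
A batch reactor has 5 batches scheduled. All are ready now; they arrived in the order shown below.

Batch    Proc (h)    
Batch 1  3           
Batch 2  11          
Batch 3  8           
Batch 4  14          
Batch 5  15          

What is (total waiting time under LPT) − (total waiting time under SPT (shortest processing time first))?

60

LPT (decreasing processing time): Batch 5 Batch 4 Batch 2 Batch 3 Batch 1.
Batch 5: waits 0, runs 0→15
Batch 4: waits 15, runs 15→29
Batch 2: waits 29, runs 29→40
Batch 3: waits 40, runs 40→48
Batch 1: waits 48, runs 48→51
Sum = 0+15+29+40+48 = 132.
SPT (increasing processing time): Batch 1 Batch 3 Batch 2 Batch 4 Batch 5.
Batch 1: waits 0, runs 0→3
Batch 3: waits 3, runs 3→11
Batch 2: waits 11, runs 11→22
Batch 4: waits 22, runs 22→36
Batch 5: waits 36, runs 36→51
Sum = 0+3+11+22+36 = 72.
Difference = 132 − 72 = 60.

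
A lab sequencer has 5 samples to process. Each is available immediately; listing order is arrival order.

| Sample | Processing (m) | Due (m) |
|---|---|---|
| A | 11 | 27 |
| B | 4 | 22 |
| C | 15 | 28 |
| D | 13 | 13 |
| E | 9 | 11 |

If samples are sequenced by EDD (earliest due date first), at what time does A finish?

37

EDD (increasing due date): E D B A C.
E: 0→9
D: 9→22
B: 22→26
A: 26→37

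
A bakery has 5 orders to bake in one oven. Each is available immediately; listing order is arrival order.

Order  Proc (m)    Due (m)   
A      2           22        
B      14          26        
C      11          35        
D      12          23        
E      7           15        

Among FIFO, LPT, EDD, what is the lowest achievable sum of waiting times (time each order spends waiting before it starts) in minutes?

72

FIFO (arrival order): A B C D E.
A: waits 0, runs 0→2
B: waits 2, runs 2→16
C: waits 16, runs 16→27
D: waits 27, runs 27→39
E: waits 39, runs 39→46
Sum = 0+2+16+27+39 = 84.
LPT (decreasing processing time): B D C E A.
B: waits 0, runs 0→14
D: waits 14, runs 14→26
C: waits 26, runs 26→37
E: waits 37, runs 37→44
A: waits 44, runs 44→46
Sum = 0+14+26+37+44 = 121.
EDD (increasing due date): E A D B C.
E: waits 0, runs 0→7
A: waits 7, runs 7→9
D: waits 9, runs 9→21
B: waits 21, runs 21→35
C: waits 35, runs 35→46
Sum = 0+7+9+21+35 = 72.
FIFO 84, LPT 121, EDD 72 → minimum 72.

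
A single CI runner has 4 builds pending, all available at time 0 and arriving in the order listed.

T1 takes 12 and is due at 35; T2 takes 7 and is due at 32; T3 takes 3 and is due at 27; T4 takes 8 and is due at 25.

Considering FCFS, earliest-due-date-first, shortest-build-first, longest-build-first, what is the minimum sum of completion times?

FIFO (arrival order): T1 T2 T3 T4.
T1: 0→12
T2: 12→19
T3: 19→22
T4: 22→30
Sum = 12+19+22+30 = 83.
EDD (increasing due date): T4 T3 T2 T1.
T4: 0→8
T3: 8→11
T2: 11→18
T1: 18→30
Sum = 8+11+18+30 = 67.
SPT (increasing processing time): T3 T2 T4 T1.
T3: 0→3
T2: 3→10
T4: 10→18
T1: 18→30
Sum = 3+10+18+30 = 61.
LPT (decreasing processing time): T1 T4 T2 T3.
T1: 0→12
T4: 12→20
T2: 20→27
T3: 27→30
Sum = 12+20+27+30 = 89.
FIFO 83, EDD 67, SPT 61, LPT 89 → minimum 61.

61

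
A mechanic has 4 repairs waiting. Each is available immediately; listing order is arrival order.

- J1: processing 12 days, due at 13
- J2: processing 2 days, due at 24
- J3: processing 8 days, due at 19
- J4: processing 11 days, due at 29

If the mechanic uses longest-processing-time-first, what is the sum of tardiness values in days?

LPT (decreasing processing time): J1 J4 J3 J2.
J1: 0→12, due 13, tardiness 0
J4: 12→23, due 29, tardiness 0
J3: 23→31, due 19, tardiness 12
J2: 31→33, due 24, tardiness 9
Sum = 0+0+12+9 = 21.

21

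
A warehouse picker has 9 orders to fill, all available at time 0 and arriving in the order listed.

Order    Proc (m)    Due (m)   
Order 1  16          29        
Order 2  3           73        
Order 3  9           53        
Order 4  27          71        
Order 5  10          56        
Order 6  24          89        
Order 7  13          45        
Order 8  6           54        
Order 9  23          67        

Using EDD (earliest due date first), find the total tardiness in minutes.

EDD (increasing due date): Order 1 Order 7 Order 3 Order 8 Order 5 Order 9 Order 4 Order 2 Order 6.
Order 1: 0→16, due 29, tardiness 0
Order 7: 16→29, due 45, tardiness 0
Order 3: 29→38, due 53, tardiness 0
Order 8: 38→44, due 54, tardiness 0
Order 5: 44→54, due 56, tardiness 0
Order 9: 54→77, due 67, tardiness 10
Order 4: 77→104, due 71, tardiness 33
Order 2: 104→107, due 73, tardiness 34
Order 6: 107→131, due 89, tardiness 42
Sum = 0+0+0+0+0+10+33+34+42 = 119.

119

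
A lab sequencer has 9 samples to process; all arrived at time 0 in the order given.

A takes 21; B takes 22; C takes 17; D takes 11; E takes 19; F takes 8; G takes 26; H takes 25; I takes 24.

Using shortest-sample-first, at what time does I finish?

SPT (increasing processing time): F D C E A B I H G.
F: 0→8
D: 8→19
C: 19→36
E: 36→55
A: 55→76
B: 76→98
I: 98→122

122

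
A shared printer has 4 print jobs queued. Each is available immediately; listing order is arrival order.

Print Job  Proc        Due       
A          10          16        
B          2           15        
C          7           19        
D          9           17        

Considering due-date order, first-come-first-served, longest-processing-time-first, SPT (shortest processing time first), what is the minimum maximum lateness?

9

EDD (increasing due date): B A D C.
B: 0→2, due 15, lateness -13
A: 2→12, due 16, lateness -4
D: 12→21, due 17, lateness 4
C: 21→28, due 19, lateness 9
Maximum = 9.
FIFO (arrival order): A B C D.
A: 0→10, due 16, lateness -6
B: 10→12, due 15, lateness -3
C: 12→19, due 19, lateness 0
D: 19→28, due 17, lateness 11
Maximum = 11.
LPT (decreasing processing time): A D C B.
A: 0→10, due 16, lateness -6
D: 10→19, due 17, lateness 2
C: 19→26, due 19, lateness 7
B: 26→28, due 15, lateness 13
Maximum = 13.
SPT (increasing processing time): B C D A.
B: 0→2, due 15, lateness -13
C: 2→9, due 19, lateness -10
D: 9→18, due 17, lateness 1
A: 18→28, due 16, lateness 12
Maximum = 12.
EDD 9, FIFO 11, LPT 13, SPT 12 → minimum 9.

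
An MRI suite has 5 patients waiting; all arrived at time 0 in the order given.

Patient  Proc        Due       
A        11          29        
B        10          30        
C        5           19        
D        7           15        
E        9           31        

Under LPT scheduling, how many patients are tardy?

2

LPT (decreasing processing time): A B E D C.
A: 0→11, due 29, tardiness 0
B: 11→21, due 30, tardiness 0
E: 21→30, due 31, tardiness 0
D: 30→37, due 15, tardiness 22
C: 37→42, due 19, tardiness 23
Late patients: 2.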